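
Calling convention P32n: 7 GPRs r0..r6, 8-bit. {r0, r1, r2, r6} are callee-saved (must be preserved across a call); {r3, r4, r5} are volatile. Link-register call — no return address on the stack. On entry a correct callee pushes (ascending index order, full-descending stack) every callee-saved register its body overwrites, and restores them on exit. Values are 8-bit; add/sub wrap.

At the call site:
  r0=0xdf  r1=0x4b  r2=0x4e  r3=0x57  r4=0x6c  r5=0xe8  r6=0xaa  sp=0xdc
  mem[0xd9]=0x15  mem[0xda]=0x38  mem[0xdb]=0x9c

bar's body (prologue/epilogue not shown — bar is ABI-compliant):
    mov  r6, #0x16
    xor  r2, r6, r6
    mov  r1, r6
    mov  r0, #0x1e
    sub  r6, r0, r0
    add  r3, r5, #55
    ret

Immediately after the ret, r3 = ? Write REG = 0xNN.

REG = 0x1f

prologue: push r0 -> mem[0xdb]=0xdf, sp=0xdb
prologue: push r1 -> mem[0xda]=0x4b, sp=0xda
prologue: push r2 -> mem[0xd9]=0x4e, sp=0xd9
prologue: push r6 -> mem[0xd8]=0xaa, sp=0xd8
body[0] mov  r6, #0x16 -> r6=0x16
body[1] xor  r2, r6, r6 -> r2=0x00
body[2] mov  r1, r6 -> r1=0x16
body[3] mov  r0, #0x1e -> r0=0x1e
body[4] sub  r6, r0, r0 -> r6=0x00
body[5] add  r3, r5, #55 -> r3=0x1f
epilogue: pop r6=0xaa, sp=0xd9
epilogue: pop r2=0x4e, sp=0xda
epilogue: pop r1=0x4b, sp=0xdb
epilogue: pop r0=0xdf, sp=0xdc
r3 is caller-saved -> body value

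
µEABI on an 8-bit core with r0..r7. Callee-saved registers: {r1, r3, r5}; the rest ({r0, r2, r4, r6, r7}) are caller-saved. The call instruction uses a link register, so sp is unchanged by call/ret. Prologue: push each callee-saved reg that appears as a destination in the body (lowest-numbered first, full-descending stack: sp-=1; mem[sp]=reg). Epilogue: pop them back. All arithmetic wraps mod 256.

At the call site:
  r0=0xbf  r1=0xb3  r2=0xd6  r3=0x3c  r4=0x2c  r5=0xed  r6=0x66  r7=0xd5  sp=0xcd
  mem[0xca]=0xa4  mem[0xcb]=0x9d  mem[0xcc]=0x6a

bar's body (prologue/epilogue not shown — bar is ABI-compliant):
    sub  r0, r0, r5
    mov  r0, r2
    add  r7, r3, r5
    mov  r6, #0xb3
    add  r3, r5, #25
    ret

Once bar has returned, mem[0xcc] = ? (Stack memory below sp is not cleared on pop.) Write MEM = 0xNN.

prologue: push r3 → mem[0xcc]=0x3c, sp=0xcc
body[0] sub  r0, r0, r5 → r0=0xd2
body[1] mov  r0, r2 → r0=0xd6
body[2] add  r7, r3, r5 → r7=0x29
body[3] mov  r6, #0xb3 → r6=0xb3
body[4] add  r3, r5, #25 → r3=0x06
epilogue: pop r3=0x3c, sp=0xcd
prologue pushed ['r3'] at ['0xcc']

MEM = 0x3c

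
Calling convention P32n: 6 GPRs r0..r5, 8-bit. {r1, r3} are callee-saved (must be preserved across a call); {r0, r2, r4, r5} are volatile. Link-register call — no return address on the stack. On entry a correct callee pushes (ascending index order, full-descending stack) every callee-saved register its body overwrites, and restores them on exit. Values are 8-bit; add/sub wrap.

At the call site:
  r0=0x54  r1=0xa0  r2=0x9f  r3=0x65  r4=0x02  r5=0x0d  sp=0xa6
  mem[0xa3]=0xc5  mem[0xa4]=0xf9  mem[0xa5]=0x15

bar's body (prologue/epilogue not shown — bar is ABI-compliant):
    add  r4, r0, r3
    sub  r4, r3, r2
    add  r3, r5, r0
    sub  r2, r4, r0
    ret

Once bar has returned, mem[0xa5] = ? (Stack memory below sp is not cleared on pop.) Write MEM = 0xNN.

MEM = 0x65

prologue: push r3 → mem[0xa5]=0x65, sp=0xa5
body[0] add  r4, r0, r3 → r4=0xb9
body[1] sub  r4, r3, r2 → r4=0xc6
body[2] add  r3, r5, r0 → r3=0x61
body[3] sub  r2, r4, r0 → r2=0x72
epilogue: pop r3=0x65, sp=0xa6
prologue pushed ['r3'] at ['0xa5']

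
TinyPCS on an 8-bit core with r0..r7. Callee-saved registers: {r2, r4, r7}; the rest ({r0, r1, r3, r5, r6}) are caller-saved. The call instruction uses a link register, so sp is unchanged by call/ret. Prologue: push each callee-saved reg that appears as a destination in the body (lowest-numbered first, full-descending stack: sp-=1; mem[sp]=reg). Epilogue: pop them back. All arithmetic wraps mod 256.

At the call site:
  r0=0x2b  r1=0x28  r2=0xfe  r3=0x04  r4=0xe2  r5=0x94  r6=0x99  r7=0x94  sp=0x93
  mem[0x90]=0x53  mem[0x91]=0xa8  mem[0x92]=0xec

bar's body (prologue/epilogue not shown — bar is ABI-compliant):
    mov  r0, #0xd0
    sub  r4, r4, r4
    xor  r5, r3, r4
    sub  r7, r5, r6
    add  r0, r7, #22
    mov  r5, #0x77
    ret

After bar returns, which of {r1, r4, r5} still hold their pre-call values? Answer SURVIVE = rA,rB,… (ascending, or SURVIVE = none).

SURVIVE = r1,r4

prologue: push r4 -> mem[0x92]=0xe2, sp=0x92
prologue: push r7 -> mem[0x91]=0x94, sp=0x91
body[0] mov  r0, #0xd0 -> r0=0xd0
body[1] sub  r4, r4, r4 -> r4=0x00
body[2] xor  r5, r3, r4 -> r5=0x04
body[3] sub  r7, r5, r6 -> r7=0x6b
body[4] add  r0, r7, #22 -> r0=0x81
body[5] mov  r5, #0x77 -> r5=0x77
epilogue: pop r7=0x94, sp=0x92
epilogue: pop r4=0xe2, sp=0x93
r1: caller-saved, written=False
r4: callee-saved, written=True
r5: caller-saved, written=True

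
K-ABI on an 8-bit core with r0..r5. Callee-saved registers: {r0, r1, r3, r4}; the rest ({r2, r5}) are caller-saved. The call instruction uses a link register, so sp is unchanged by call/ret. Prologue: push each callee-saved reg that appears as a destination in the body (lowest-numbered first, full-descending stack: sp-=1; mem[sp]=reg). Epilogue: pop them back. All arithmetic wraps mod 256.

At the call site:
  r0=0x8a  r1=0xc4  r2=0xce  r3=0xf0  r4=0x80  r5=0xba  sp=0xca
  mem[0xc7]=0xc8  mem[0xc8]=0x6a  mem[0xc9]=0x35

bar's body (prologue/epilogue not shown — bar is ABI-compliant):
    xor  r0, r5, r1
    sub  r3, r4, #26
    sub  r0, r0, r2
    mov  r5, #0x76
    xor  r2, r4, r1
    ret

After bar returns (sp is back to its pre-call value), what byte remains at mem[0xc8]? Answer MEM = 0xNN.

MEM = 0xf0

prologue: push r0 → mem[0xc9]=0x8a, sp=0xc9
prologue: push r3 → mem[0xc8]=0xf0, sp=0xc8
body[0] xor  r0, r5, r1 → r0=0x7e
body[1] sub  r3, r4, #26 → r3=0x66
body[2] sub  r0, r0, r2 → r0=0xb0
body[3] mov  r5, #0x76 → r5=0x76
body[4] xor  r2, r4, r1 → r2=0x44
epilogue: pop r3=0xf0, sp=0xc9
epilogue: pop r0=0x8a, sp=0xca
prologue pushed ['r0', 'r3'] at ['0xc9', '0xc8']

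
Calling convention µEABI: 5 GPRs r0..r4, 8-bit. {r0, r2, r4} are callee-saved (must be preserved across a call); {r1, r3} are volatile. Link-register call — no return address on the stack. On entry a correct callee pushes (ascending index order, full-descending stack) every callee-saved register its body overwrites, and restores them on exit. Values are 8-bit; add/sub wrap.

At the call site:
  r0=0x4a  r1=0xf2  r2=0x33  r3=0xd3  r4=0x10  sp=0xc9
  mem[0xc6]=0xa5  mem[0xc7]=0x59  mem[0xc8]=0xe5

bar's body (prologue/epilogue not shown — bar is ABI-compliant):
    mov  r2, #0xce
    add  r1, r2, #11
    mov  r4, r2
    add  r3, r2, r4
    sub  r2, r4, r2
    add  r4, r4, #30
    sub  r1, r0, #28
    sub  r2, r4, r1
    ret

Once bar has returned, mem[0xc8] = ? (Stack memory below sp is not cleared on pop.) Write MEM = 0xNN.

MEM = 0x33

prologue: push r2 -> mem[0xc8]=0x33, sp=0xc8
prologue: push r4 -> mem[0xc7]=0x10, sp=0xc7
body[0] mov  r2, #0xce -> r2=0xce
body[1] add  r1, r2, #11 -> r1=0xd9
body[2] mov  r4, r2 -> r4=0xce
body[3] add  r3, r2, r4 -> r3=0x9c
body[4] sub  r2, r4, r2 -> r2=0x00
body[5] add  r4, r4, #30 -> r4=0xec
body[6] sub  r1, r0, #28 -> r1=0x2e
body[7] sub  r2, r4, r1 -> r2=0xbe
epilogue: pop r4=0x10, sp=0xc8
epilogue: pop r2=0x33, sp=0xc9
prologue pushed ['r2', 'r4'] at ['0xc8', '0xc7']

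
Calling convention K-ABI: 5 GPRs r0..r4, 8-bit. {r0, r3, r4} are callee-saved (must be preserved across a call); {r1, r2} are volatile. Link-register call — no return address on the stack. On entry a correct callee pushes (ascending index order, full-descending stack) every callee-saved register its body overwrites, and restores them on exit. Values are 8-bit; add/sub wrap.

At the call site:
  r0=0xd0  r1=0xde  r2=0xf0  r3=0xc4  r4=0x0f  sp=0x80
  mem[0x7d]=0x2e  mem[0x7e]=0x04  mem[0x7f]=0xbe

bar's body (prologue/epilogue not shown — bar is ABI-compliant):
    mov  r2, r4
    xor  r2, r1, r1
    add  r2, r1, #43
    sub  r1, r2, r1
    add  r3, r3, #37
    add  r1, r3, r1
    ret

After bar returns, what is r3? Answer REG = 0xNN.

REG = 0xc4

prologue: push r3 → mem[0x7f]=0xc4, sp=0x7f
body[0] mov  r2, r4 → r2=0x0f
body[1] xor  r2, r1, r1 → r2=0x00
body[2] add  r2, r1, #43 → r2=0x09
body[3] sub  r1, r2, r1 → r1=0x2b
body[4] add  r3, r3, #37 → r3=0xe9
body[5] add  r1, r3, r1 → r1=0x14
epilogue: pop r3=0xc4, sp=0x80
r3 is callee-saved → restored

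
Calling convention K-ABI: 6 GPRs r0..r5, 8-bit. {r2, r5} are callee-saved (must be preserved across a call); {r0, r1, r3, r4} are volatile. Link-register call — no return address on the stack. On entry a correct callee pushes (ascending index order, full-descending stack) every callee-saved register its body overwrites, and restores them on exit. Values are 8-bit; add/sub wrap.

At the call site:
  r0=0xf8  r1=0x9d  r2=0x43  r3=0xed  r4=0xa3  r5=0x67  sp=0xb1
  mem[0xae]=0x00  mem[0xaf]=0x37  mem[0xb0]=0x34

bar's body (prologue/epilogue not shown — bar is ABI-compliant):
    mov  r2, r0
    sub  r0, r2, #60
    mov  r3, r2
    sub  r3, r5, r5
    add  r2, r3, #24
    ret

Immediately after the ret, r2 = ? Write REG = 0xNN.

REG = 0x43

prologue: push r2 -> mem[0xb0]=0x43, sp=0xb0
body[0] mov  r2, r0 -> r2=0xf8
body[1] sub  r0, r2, #60 -> r0=0xbc
body[2] mov  r3, r2 -> r3=0xf8
body[3] sub  r3, r5, r5 -> r3=0x00
body[4] add  r2, r3, #24 -> r2=0x18
epilogue: pop r2=0x43, sp=0xb1
r2 is callee-saved -> restored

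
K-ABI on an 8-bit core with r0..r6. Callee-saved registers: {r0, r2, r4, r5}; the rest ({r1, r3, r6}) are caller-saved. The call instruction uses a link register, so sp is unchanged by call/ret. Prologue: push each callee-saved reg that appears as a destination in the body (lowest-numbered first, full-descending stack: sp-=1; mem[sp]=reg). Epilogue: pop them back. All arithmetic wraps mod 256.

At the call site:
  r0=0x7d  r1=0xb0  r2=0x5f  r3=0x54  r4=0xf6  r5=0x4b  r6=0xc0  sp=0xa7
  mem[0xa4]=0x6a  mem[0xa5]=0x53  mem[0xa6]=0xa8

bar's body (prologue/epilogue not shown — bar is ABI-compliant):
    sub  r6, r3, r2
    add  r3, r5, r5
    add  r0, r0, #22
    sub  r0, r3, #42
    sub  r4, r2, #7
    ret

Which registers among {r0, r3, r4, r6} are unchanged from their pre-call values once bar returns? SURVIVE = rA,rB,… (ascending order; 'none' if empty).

prologue: push r0 → mem[0xa6]=0x7d, sp=0xa6
prologue: push r4 → mem[0xa5]=0xf6, sp=0xa5
body[0] sub  r6, r3, r2 → r6=0xf5
body[1] add  r3, r5, r5 → r3=0x96
body[2] add  r0, r0, #22 → r0=0x93
body[3] sub  r0, r3, #42 → r0=0x6c
body[4] sub  r4, r2, #7 → r4=0x58
epilogue: pop r4=0xf6, sp=0xa6
epilogue: pop r0=0x7d, sp=0xa7
r0: callee-saved, written=True
r3: caller-saved, written=True
r4: callee-saved, written=True
r6: caller-saved, written=True

SURVIVE = r0,r4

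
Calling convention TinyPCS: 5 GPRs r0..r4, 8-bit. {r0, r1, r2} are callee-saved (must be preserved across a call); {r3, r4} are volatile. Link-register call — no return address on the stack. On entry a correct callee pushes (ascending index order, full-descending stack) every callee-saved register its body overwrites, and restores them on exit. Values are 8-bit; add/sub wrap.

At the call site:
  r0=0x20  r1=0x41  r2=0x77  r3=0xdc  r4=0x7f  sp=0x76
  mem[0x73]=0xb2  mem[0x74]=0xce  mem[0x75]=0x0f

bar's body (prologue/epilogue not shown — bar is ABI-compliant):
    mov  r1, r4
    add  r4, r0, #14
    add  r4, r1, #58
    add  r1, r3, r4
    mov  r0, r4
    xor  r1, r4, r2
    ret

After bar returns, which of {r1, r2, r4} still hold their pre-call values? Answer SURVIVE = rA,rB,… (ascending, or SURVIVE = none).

SURVIVE = r1,r2

prologue: push r0 -> mem[0x75]=0x20, sp=0x75
prologue: push r1 -> mem[0x74]=0x41, sp=0x74
body[0] mov  r1, r4 -> r1=0x7f
body[1] add  r4, r0, #14 -> r4=0x2e
body[2] add  r4, r1, #58 -> r4=0xb9
body[3] add  r1, r3, r4 -> r1=0x95
body[4] mov  r0, r4 -> r0=0xb9
body[5] xor  r1, r4, r2 -> r1=0xce
epilogue: pop r1=0x41, sp=0x75
epilogue: pop r0=0x20, sp=0x76
r1: callee-saved, written=True
r2: callee-saved, written=False
r4: caller-saved, written=True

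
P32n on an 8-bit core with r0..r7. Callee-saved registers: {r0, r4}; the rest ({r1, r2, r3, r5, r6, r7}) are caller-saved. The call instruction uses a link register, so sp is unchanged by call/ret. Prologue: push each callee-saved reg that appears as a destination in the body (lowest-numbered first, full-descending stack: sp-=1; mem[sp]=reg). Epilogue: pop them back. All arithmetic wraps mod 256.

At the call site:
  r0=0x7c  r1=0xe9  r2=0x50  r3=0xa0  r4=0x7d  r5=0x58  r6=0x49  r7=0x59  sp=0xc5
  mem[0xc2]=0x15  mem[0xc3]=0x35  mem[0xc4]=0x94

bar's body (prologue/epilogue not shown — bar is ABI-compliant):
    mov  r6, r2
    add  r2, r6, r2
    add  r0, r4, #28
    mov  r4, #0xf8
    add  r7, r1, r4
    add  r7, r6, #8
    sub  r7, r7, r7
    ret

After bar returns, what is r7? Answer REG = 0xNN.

prologue: push r0 → mem[0xc4]=0x7c, sp=0xc4
prologue: push r4 → mem[0xc3]=0x7d, sp=0xc3
body[0] mov  r6, r2 → r6=0x50
body[1] add  r2, r6, r2 → r2=0xa0
body[2] add  r0, r4, #28 → r0=0x99
body[3] mov  r4, #0xf8 → r4=0xf8
body[4] add  r7, r1, r4 → r7=0xe1
body[5] add  r7, r6, #8 → r7=0x58
body[6] sub  r7, r7, r7 → r7=0x00
epilogue: pop r4=0x7d, sp=0xc4
epilogue: pop r0=0x7c, sp=0xc5
r7 is caller-saved → body value

REG = 0x00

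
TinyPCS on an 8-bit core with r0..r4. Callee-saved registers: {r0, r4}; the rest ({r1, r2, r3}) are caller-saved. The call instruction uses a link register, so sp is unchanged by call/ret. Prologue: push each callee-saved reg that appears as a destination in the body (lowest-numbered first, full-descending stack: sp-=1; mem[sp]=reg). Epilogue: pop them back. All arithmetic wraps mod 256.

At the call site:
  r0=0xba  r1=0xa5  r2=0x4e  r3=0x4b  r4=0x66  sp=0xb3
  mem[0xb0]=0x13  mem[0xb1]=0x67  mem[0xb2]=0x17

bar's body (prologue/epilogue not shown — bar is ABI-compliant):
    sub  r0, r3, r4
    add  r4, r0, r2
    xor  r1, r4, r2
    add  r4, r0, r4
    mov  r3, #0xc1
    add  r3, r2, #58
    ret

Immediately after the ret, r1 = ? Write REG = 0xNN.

prologue: push r0 -> mem[0xb2]=0xba, sp=0xb2
prologue: push r4 -> mem[0xb1]=0x66, sp=0xb1
body[0] sub  r0, r3, r4 -> r0=0xe5
body[1] add  r4, r0, r2 -> r4=0x33
body[2] xor  r1, r4, r2 -> r1=0x7d
body[3] add  r4, r0, r4 -> r4=0x18
body[4] mov  r3, #0xc1 -> r3=0xc1
body[5] add  r3, r2, #58 -> r3=0x88
epilogue: pop r4=0x66, sp=0xb2
epilogue: pop r0=0xba, sp=0xb3
r1 is caller-saved -> body value

REG = 0x7d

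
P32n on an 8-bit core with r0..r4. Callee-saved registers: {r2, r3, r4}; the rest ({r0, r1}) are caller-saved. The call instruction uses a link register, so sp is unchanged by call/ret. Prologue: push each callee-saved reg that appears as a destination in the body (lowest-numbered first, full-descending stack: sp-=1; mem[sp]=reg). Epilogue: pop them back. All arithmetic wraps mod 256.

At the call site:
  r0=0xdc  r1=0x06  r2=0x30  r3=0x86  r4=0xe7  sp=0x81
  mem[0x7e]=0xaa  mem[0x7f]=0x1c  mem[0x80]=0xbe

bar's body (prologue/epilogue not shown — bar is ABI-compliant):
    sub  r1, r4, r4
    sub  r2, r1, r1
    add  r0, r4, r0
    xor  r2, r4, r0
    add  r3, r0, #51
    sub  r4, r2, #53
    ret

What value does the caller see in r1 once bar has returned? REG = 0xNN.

prologue: push r2 -> mem[0x80]=0x30, sp=0x80
prologue: push r3 -> mem[0x7f]=0x86, sp=0x7f
prologue: push r4 -> mem[0x7e]=0xe7, sp=0x7e
body[0] sub  r1, r4, r4 -> r1=0x00
body[1] sub  r2, r1, r1 -> r2=0x00
body[2] add  r0, r4, r0 -> r0=0xc3
body[3] xor  r2, r4, r0 -> r2=0x24
body[4] add  r3, r0, #51 -> r3=0xf6
body[5] sub  r4, r2, #53 -> r4=0xef
epilogue: pop r4=0xe7, sp=0x7f
epilogue: pop r3=0x86, sp=0x80
epilogue: pop r2=0x30, sp=0x81
r1 is caller-saved -> body value

REG = 0x00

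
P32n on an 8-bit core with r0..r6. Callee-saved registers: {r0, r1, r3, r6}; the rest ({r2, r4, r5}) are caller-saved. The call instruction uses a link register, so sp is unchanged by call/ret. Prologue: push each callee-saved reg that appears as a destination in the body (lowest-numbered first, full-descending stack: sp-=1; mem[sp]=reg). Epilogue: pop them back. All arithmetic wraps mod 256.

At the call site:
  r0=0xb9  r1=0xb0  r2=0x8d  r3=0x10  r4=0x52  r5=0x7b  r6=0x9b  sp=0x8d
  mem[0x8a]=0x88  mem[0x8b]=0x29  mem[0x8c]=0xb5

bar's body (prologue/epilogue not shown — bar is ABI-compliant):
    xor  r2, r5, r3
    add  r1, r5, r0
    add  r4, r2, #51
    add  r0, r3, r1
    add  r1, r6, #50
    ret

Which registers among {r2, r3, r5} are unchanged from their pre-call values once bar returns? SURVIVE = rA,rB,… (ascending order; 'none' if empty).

SURVIVE = r3,r5

prologue: push r0 -> mem[0x8c]=0xb9, sp=0x8c
prologue: push r1 -> mem[0x8b]=0xb0, sp=0x8b
body[0] xor  r2, r5, r3 -> r2=0x6b
body[1] add  r1, r5, r0 -> r1=0x34
body[2] add  r4, r2, #51 -> r4=0x9e
body[3] add  r0, r3, r1 -> r0=0x44
body[4] add  r1, r6, #50 -> r1=0xcd
epilogue: pop r1=0xb0, sp=0x8c
epilogue: pop r0=0xb9, sp=0x8d
r2: caller-saved, written=True
r3: callee-saved, written=False
r5: caller-saved, written=False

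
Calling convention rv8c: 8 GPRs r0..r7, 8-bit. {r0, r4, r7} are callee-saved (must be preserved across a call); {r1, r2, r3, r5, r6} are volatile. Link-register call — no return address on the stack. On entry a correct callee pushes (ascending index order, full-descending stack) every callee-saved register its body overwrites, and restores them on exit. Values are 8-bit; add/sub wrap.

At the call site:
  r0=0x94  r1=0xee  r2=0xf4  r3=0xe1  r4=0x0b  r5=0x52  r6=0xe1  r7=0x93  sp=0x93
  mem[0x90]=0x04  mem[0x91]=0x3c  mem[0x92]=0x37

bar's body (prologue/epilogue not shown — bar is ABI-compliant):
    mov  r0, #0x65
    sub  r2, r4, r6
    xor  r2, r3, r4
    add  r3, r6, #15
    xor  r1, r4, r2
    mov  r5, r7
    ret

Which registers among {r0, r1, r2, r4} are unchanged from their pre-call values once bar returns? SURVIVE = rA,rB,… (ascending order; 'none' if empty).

SURVIVE = r0,r4

prologue: push r0 -> mem[0x92]=0x94, sp=0x92
body[0] mov  r0, #0x65 -> r0=0x65
body[1] sub  r2, r4, r6 -> r2=0x2a
body[2] xor  r2, r3, r4 -> r2=0xea
body[3] add  r3, r6, #15 -> r3=0xf0
body[4] xor  r1, r4, r2 -> r1=0xe1
body[5] mov  r5, r7 -> r5=0x93
epilogue: pop r0=0x94, sp=0x93
r0: callee-saved, written=True
r1: caller-saved, written=True
r2: caller-saved, written=True
r4: callee-saved, written=False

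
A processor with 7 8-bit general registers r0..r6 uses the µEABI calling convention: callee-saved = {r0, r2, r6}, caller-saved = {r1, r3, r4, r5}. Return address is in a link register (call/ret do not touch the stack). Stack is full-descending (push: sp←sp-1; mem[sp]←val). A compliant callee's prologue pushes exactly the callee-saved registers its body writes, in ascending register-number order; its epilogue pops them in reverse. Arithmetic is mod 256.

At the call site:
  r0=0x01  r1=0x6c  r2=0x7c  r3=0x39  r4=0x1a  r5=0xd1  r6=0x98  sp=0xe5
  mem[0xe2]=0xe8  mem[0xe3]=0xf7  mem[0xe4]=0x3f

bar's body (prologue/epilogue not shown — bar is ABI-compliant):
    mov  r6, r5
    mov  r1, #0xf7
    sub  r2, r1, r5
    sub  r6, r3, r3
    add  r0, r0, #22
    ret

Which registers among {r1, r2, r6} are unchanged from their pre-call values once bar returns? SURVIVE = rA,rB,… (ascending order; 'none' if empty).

prologue: push r0 -> mem[0xe4]=0x01, sp=0xe4
prologue: push r2 -> mem[0xe3]=0x7c, sp=0xe3
prologue: push r6 -> mem[0xe2]=0x98, sp=0xe2
body[0] mov  r6, r5 -> r6=0xd1
body[1] mov  r1, #0xf7 -> r1=0xf7
body[2] sub  r2, r1, r5 -> r2=0x26
body[3] sub  r6, r3, r3 -> r6=0x00
body[4] add  r0, r0, #22 -> r0=0x17
epilogue: pop r6=0x98, sp=0xe3
epilogue: pop r2=0x7c, sp=0xe4
epilogue: pop r0=0x01, sp=0xe5
r1: caller-saved, written=True
r2: callee-saved, written=True
r6: callee-saved, written=True

SURVIVE = r2,r6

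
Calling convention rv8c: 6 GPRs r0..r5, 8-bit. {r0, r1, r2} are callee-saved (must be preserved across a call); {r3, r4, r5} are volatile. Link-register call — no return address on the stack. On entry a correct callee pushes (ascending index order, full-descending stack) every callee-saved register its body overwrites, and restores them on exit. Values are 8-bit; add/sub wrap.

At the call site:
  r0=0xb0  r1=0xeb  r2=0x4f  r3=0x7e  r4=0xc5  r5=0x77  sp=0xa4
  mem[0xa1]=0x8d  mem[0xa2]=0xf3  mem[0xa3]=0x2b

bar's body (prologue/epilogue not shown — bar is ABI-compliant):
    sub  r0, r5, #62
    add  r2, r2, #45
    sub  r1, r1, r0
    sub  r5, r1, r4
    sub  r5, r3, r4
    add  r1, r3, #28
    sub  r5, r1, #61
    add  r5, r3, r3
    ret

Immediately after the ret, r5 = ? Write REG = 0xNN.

REG = 0xfc

prologue: push r0 -> mem[0xa3]=0xb0, sp=0xa3
prologue: push r1 -> mem[0xa2]=0xeb, sp=0xa2
prologue: push r2 -> mem[0xa1]=0x4f, sp=0xa1
body[0] sub  r0, r5, #62 -> r0=0x39
body[1] add  r2, r2, #45 -> r2=0x7c
body[2] sub  r1, r1, r0 -> r1=0xb2
body[3] sub  r5, r1, r4 -> r5=0xed
body[4] sub  r5, r3, r4 -> r5=0xb9
body[5] add  r1, r3, #28 -> r1=0x9a
body[6] sub  r5, r1, #61 -> r5=0x5d
body[7] add  r5, r3, r3 -> r5=0xfc
epilogue: pop r2=0x4f, sp=0xa2
epilogue: pop r1=0xeb, sp=0xa3
epilogue: pop r0=0xb0, sp=0xa4
r5 is caller-saved -> body value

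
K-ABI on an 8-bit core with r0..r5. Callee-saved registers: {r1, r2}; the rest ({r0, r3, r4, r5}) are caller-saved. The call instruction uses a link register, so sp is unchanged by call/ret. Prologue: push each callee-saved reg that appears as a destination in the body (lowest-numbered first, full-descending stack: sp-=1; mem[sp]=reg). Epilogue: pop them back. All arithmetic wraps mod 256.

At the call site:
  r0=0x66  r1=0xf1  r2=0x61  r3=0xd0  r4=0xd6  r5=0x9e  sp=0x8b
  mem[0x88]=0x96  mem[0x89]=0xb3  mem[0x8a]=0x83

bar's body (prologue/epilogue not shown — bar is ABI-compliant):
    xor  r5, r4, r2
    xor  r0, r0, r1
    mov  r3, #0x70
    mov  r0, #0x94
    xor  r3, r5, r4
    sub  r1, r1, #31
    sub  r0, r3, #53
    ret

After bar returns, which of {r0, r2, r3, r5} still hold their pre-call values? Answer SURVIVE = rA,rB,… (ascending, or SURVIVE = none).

SURVIVE = r2

prologue: push r1 -> mem[0x8a]=0xf1, sp=0x8a
body[0] xor  r5, r4, r2 -> r5=0xb7
body[1] xor  r0, r0, r1 -> r0=0x97
body[2] mov  r3, #0x70 -> r3=0x70
body[3] mov  r0, #0x94 -> r0=0x94
body[4] xor  r3, r5, r4 -> r3=0x61
body[5] sub  r1, r1, #31 -> r1=0xd2
body[6] sub  r0, r3, #53 -> r0=0x2c
epilogue: pop r1=0xf1, sp=0x8b
r0: caller-saved, written=True
r2: callee-saved, written=False
r3: caller-saved, written=True
r5: caller-saved, written=True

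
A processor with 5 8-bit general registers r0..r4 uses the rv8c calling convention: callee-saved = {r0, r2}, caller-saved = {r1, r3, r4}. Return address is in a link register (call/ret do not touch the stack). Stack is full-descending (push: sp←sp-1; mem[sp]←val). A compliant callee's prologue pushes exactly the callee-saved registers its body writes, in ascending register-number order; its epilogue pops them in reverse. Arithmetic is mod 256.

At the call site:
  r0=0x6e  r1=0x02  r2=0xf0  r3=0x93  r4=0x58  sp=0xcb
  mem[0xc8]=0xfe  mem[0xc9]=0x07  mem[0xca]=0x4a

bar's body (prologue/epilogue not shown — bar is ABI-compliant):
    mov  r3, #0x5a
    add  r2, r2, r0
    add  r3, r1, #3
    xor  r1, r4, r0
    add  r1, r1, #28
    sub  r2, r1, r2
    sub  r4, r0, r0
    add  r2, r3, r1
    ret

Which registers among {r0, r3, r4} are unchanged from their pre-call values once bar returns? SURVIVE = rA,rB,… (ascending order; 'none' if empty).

SURVIVE = r0

prologue: push r2 -> mem[0xca]=0xf0, sp=0xca
body[0] mov  r3, #0x5a -> r3=0x5a
body[1] add  r2, r2, r0 -> r2=0x5e
body[2] add  r3, r1, #3 -> r3=0x05
body[3] xor  r1, r4, r0 -> r1=0x36
body[4] add  r1, r1, #28 -> r1=0x52
body[5] sub  r2, r1, r2 -> r2=0xf4
body[6] sub  r4, r0, r0 -> r4=0x00
body[7] add  r2, r3, r1 -> r2=0x57
epilogue: pop r2=0xf0, sp=0xcb
r0: callee-saved, written=False
r3: caller-saved, written=True
r4: caller-saved, written=True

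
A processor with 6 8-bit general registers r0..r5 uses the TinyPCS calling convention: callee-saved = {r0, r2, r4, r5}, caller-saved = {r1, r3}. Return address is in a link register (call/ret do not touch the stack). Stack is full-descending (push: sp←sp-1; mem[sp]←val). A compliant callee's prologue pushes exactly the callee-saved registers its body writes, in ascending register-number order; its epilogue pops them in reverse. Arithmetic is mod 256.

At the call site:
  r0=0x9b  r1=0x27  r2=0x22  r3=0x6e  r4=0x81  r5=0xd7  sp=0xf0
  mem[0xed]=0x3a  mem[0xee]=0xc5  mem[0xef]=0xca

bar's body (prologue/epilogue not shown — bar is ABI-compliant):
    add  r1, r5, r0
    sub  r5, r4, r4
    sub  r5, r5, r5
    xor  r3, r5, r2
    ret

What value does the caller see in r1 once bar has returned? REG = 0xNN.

REG = 0x72

prologue: push r5 → mem[0xef]=0xd7, sp=0xef
body[0] add  r1, r5, r0 → r1=0x72
body[1] sub  r5, r4, r4 → r5=0x00
body[2] sub  r5, r5, r5 → r5=0x00
body[3] xor  r3, r5, r2 → r3=0x22
epilogue: pop r5=0xd7, sp=0xf0
r1 is caller-saved → body value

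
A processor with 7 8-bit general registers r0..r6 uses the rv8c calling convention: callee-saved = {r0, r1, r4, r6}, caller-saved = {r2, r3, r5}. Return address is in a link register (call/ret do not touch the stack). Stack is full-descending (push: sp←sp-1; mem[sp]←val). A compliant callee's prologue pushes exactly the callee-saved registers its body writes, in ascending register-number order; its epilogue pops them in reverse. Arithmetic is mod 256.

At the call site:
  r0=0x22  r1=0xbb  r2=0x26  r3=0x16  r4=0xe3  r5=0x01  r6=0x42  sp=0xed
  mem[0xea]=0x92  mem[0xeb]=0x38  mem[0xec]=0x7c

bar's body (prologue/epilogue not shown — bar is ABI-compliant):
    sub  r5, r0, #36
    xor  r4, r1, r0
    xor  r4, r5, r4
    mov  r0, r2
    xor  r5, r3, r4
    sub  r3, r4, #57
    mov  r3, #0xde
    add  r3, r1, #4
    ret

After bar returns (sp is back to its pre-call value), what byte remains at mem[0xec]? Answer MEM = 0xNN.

prologue: push r0 -> mem[0xec]=0x22, sp=0xec
prologue: push r4 -> mem[0xeb]=0xe3, sp=0xeb
body[0] sub  r5, r0, #36 -> r5=0xfe
body[1] xor  r4, r1, r0 -> r4=0x99
body[2] xor  r4, r5, r4 -> r4=0x67
body[3] mov  r0, r2 -> r0=0x26
body[4] xor  r5, r3, r4 -> r5=0x71
body[5] sub  r3, r4, #57 -> r3=0x2e
body[6] mov  r3, #0xde -> r3=0xde
body[7] add  r3, r1, #4 -> r3=0xbf
epilogue: pop r4=0xe3, sp=0xec
epilogue: pop r0=0x22, sp=0xed
prologue pushed ['r0', 'r4'] at ['0xec', '0xeb']

MEM = 0x22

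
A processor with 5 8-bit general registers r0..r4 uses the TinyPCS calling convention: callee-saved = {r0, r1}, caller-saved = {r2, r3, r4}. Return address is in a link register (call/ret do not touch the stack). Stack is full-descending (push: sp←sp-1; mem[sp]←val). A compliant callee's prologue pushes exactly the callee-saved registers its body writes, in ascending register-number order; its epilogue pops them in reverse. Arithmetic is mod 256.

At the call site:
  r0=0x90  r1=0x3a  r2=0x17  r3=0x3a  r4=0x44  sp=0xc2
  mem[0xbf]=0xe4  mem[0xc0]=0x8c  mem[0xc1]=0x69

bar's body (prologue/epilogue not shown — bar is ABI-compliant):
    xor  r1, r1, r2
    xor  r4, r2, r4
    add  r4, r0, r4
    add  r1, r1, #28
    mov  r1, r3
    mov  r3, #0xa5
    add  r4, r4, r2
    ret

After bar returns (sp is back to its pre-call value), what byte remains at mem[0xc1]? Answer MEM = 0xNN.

prologue: push r1 -> mem[0xc1]=0x3a, sp=0xc1
body[0] xor  r1, r1, r2 -> r1=0x2d
body[1] xor  r4, r2, r4 -> r4=0x53
body[2] add  r4, r0, r4 -> r4=0xe3
body[3] add  r1, r1, #28 -> r1=0x49
body[4] mov  r1, r3 -> r1=0x3a
body[5] mov  r3, #0xa5 -> r3=0xa5
body[6] add  r4, r4, r2 -> r4=0xfa
epilogue: pop r1=0x3a, sp=0xc2
prologue pushed ['r1'] at ['0xc1']

MEM = 0x3a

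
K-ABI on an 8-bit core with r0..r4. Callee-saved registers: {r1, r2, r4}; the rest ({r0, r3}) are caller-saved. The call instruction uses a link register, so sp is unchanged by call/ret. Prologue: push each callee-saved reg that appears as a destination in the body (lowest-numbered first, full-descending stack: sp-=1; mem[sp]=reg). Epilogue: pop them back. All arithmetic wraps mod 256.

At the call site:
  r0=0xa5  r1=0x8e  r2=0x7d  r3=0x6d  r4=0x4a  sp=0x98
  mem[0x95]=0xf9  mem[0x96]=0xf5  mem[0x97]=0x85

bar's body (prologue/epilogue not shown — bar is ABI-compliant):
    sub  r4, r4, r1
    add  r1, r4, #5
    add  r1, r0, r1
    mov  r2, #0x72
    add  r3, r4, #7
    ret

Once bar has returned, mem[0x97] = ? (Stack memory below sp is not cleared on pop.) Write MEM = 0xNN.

prologue: push r1 → mem[0x97]=0x8e, sp=0x97
prologue: push r2 → mem[0x96]=0x7d, sp=0x96
prologue: push r4 → mem[0x95]=0x4a, sp=0x95
body[0] sub  r4, r4, r1 → r4=0xbc
body[1] add  r1, r4, #5 → r1=0xc1
body[2] add  r1, r0, r1 → r1=0x66
body[3] mov  r2, #0x72 → r2=0x72
body[4] add  r3, r4, #7 → r3=0xc3
epilogue: pop r4=0x4a, sp=0x96
epilogue: pop r2=0x7d, sp=0x97
epilogue: pop r1=0x8e, sp=0x98
prologue pushed ['r1', 'r2', 'r4'] at ['0x97', '0x96', '0x95']

MEM = 0x8e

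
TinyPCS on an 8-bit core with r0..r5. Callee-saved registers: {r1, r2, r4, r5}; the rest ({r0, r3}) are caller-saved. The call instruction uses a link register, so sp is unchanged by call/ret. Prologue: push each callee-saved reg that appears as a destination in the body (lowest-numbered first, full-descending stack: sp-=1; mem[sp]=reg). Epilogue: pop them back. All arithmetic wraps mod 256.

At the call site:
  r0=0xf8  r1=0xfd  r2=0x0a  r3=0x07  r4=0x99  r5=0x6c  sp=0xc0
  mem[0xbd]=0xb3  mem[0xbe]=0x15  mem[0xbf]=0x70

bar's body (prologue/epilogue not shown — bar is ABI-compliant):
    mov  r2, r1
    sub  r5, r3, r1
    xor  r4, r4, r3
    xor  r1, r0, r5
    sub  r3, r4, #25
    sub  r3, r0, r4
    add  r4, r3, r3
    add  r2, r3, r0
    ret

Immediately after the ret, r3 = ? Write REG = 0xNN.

prologue: push r1 → mem[0xbf]=0xfd, sp=0xbf
prologue: push r2 → mem[0xbe]=0x0a, sp=0xbe
prologue: push r4 → mem[0xbd]=0x99, sp=0xbd
prologue: push r5 → mem[0xbc]=0x6c, sp=0xbc
body[0] mov  r2, r1 → r2=0xfd
body[1] sub  r5, r3, r1 → r5=0x0a
body[2] xor  r4, r4, r3 → r4=0x9e
body[3] xor  r1, r0, r5 → r1=0xf2
body[4] sub  r3, r4, #25 → r3=0x85
body[5] sub  r3, r0, r4 → r3=0x5a
body[6] add  r4, r3, r3 → r4=0xb4
body[7] add  r2, r3, r0 → r2=0x52
epilogue: pop r5=0x6c, sp=0xbd
epilogue: pop r4=0x99, sp=0xbe
epilogue: pop r2=0x0a, sp=0xbf
epilogue: pop r1=0xfd, sp=0xc0
r3 is caller-saved → body value

REG = 0x5a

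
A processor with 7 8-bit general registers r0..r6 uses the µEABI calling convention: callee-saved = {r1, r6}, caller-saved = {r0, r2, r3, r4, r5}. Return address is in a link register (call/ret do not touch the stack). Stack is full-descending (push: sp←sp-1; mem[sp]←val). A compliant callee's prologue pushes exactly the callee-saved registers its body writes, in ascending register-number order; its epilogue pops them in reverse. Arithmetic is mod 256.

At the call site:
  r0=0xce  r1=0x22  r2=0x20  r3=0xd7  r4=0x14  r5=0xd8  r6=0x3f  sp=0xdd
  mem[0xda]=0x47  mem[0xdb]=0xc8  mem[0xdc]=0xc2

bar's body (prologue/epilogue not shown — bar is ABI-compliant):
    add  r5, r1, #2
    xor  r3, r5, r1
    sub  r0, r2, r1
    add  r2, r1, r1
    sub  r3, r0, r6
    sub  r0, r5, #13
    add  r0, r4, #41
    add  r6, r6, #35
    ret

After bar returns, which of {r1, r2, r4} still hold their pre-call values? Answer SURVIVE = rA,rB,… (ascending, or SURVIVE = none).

SURVIVE = r1,r4

prologue: push r6 → mem[0xdc]=0x3f, sp=0xdc
body[0] add  r5, r1, #2 → r5=0x24
body[1] xor  r3, r5, r1 → r3=0x06
body[2] sub  r0, r2, r1 → r0=0xfe
body[3] add  r2, r1, r1 → r2=0x44
body[4] sub  r3, r0, r6 → r3=0xbf
body[5] sub  r0, r5, #13 → r0=0x17
body[6] add  r0, r4, #41 → r0=0x3d
body[7] add  r6, r6, #35 → r6=0x62
epilogue: pop r6=0x3f, sp=0xdd
r1: callee-saved, written=False
r2: caller-saved, written=True
r4: caller-saved, written=False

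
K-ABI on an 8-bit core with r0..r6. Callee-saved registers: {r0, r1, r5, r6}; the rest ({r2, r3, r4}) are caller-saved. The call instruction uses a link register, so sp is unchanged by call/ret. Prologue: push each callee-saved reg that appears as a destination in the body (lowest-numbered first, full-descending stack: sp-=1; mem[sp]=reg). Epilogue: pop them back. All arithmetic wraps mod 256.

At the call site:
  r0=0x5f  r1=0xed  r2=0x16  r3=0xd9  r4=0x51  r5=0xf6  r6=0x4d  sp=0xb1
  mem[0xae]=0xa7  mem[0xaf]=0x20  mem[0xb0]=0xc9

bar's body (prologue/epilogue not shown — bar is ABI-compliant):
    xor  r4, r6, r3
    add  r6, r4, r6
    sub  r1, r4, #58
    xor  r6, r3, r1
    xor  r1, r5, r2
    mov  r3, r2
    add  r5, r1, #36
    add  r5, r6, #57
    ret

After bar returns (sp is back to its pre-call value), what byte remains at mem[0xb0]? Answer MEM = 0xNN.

prologue: push r1 → mem[0xb0]=0xed, sp=0xb0
prologue: push r5 → mem[0xaf]=0xf6, sp=0xaf
prologue: push r6 → mem[0xae]=0x4d, sp=0xae
body[0] xor  r4, r6, r3 → r4=0x94
body[1] add  r6, r4, r6 → r6=0xe1
body[2] sub  r1, r4, #58 → r1=0x5a
body[3] xor  r6, r3, r1 → r6=0x83
body[4] xor  r1, r5, r2 → r1=0xe0
body[5] mov  r3, r2 → r3=0x16
body[6] add  r5, r1, #36 → r5=0x04
body[7] add  r5, r6, #57 → r5=0xbc
epilogue: pop r6=0x4d, sp=0xaf
epilogue: pop r5=0xf6, sp=0xb0
epilogue: pop r1=0xed, sp=0xb1
prologue pushed ['r1', 'r5', 'r6'] at ['0xb0', '0xaf', '0xae']

MEM = 0xed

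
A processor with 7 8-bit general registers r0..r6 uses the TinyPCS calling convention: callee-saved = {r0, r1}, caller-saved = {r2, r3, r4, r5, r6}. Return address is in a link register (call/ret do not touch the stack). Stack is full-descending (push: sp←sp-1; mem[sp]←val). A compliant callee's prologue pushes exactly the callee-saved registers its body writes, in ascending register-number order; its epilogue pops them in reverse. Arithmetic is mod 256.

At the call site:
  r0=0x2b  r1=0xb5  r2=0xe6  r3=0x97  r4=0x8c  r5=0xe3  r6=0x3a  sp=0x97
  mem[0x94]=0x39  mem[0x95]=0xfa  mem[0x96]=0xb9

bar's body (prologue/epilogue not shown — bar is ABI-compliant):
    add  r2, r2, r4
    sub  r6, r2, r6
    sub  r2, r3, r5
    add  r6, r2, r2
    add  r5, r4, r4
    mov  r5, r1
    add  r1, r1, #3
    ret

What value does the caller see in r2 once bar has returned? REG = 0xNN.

REG = 0xb4

prologue: push r1 -> mem[0x96]=0xb5, sp=0x96
body[0] add  r2, r2, r4 -> r2=0x72
body[1] sub  r6, r2, r6 -> r6=0x38
body[2] sub  r2, r3, r5 -> r2=0xb4
body[3] add  r6, r2, r2 -> r6=0x68
body[4] add  r5, r4, r4 -> r5=0x18
body[5] mov  r5, r1 -> r5=0xb5
body[6] add  r1, r1, #3 -> r1=0xb8
epilogue: pop r1=0xb5, sp=0x97
r2 is caller-saved -> body value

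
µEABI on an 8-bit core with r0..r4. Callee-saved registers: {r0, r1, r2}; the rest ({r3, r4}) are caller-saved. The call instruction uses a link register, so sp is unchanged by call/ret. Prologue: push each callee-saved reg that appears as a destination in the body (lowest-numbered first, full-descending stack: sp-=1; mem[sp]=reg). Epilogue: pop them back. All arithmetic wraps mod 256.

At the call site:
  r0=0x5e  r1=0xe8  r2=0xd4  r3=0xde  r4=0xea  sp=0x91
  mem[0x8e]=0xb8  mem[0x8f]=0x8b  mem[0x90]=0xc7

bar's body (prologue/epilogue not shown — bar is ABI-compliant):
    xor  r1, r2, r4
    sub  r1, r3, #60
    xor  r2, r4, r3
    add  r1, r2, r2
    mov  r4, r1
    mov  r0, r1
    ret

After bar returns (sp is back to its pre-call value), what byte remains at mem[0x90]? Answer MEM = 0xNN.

prologue: push r0 -> mem[0x90]=0x5e, sp=0x90
prologue: push r1 -> mem[0x8f]=0xe8, sp=0x8f
prologue: push r2 -> mem[0x8e]=0xd4, sp=0x8e
body[0] xor  r1, r2, r4 -> r1=0x3e
body[1] sub  r1, r3, #60 -> r1=0xa2
body[2] xor  r2, r4, r3 -> r2=0x34
body[3] add  r1, r2, r2 -> r1=0x68
body[4] mov  r4, r1 -> r4=0x68
body[5] mov  r0, r1 -> r0=0x68
epilogue: pop r2=0xd4, sp=0x8f
epilogue: pop r1=0xe8, sp=0x90
epilogue: pop r0=0x5e, sp=0x91
prologue pushed ['r0', 'r1', 'r2'] at ['0x90', '0x8f', '0x8e']

MEM = 0x5e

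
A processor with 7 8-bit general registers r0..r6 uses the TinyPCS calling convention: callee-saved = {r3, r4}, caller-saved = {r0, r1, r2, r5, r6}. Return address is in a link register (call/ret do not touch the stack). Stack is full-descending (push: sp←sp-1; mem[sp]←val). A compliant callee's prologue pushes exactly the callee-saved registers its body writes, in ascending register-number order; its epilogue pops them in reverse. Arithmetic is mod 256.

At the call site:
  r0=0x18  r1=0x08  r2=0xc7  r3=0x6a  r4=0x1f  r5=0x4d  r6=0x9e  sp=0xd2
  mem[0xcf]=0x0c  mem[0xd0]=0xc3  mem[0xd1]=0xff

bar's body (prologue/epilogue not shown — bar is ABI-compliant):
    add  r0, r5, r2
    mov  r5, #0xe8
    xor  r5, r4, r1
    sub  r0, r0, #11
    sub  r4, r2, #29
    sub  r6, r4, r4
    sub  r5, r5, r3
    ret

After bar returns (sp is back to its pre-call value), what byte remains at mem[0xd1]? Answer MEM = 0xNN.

MEM = 0x1f

prologue: push r4 -> mem[0xd1]=0x1f, sp=0xd1
body[0] add  r0, r5, r2 -> r0=0x14
body[1] mov  r5, #0xe8 -> r5=0xe8
body[2] xor  r5, r4, r1 -> r5=0x17
body[3] sub  r0, r0, #11 -> r0=0x09
body[4] sub  r4, r2, #29 -> r4=0xaa
body[5] sub  r6, r4, r4 -> r6=0x00
body[6] sub  r5, r5, r3 -> r5=0xad
epilogue: pop r4=0x1f, sp=0xd2
prologue pushed ['r4'] at ['0xd1']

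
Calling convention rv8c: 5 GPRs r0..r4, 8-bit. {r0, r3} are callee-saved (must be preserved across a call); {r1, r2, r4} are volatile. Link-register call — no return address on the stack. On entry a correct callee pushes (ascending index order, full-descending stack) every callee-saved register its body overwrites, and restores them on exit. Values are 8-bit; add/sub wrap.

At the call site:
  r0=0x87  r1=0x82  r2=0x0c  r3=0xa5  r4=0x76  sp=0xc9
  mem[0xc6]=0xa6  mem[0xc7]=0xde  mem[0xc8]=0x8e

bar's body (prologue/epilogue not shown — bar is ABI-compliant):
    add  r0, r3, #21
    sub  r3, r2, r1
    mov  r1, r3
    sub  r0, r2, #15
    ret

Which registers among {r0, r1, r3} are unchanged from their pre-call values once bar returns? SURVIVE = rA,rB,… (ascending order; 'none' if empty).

prologue: push r0 → mem[0xc8]=0x87, sp=0xc8
prologue: push r3 → mem[0xc7]=0xa5, sp=0xc7
body[0] add  r0, r3, #21 → r0=0xba
body[1] sub  r3, r2, r1 → r3=0x8a
body[2] mov  r1, r3 → r1=0x8a
body[3] sub  r0, r2, #15 → r0=0xfd
epilogue: pop r3=0xa5, sp=0xc8
epilogue: pop r0=0x87, sp=0xc9
r0: callee-saved, written=True
r1: caller-saved, written=True
r3: callee-saved, written=True

SURVIVE = r0,r3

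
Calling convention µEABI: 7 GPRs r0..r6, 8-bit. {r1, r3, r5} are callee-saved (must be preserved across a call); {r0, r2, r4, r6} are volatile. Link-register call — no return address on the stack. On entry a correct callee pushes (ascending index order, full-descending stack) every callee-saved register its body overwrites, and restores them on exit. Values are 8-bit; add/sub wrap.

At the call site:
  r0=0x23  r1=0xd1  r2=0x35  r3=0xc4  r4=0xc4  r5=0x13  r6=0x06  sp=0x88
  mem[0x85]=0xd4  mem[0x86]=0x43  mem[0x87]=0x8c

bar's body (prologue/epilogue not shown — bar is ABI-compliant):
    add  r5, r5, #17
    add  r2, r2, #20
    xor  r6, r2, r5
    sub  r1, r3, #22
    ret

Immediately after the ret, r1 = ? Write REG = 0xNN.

REG = 0xd1

prologue: push r1 → mem[0x87]=0xd1, sp=0x87
prologue: push r5 → mem[0x86]=0x13, sp=0x86
body[0] add  r5, r5, #17 → r5=0x24
body[1] add  r2, r2, #20 → r2=0x49
body[2] xor  r6, r2, r5 → r6=0x6d
body[3] sub  r1, r3, #22 → r1=0xae
epilogue: pop r5=0x13, sp=0x87
epilogue: pop r1=0xd1, sp=0x88
r1 is callee-saved → restored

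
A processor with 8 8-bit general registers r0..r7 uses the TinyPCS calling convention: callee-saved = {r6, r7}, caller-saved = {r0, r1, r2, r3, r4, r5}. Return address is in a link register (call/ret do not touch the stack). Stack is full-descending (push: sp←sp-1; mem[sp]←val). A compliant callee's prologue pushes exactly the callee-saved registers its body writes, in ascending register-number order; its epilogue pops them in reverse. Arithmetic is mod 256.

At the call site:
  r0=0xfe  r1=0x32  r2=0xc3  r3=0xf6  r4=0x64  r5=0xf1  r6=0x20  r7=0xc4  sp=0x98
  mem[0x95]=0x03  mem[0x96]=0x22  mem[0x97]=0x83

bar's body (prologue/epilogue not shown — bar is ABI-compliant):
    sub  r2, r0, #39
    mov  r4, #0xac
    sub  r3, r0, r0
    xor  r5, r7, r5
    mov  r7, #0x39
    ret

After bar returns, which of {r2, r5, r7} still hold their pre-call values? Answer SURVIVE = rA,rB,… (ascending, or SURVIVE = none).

prologue: push r7 → mem[0x97]=0xc4, sp=0x97
body[0] sub  r2, r0, #39 → r2=0xd7
body[1] mov  r4, #0xac → r4=0xac
body[2] sub  r3, r0, r0 → r3=0x00
body[3] xor  r5, r7, r5 → r5=0x35
body[4] mov  r7, #0x39 → r7=0x39
epilogue: pop r7=0xc4, sp=0x98
r2: caller-saved, written=True
r5: caller-saved, written=True
r7: callee-saved, written=True

SURVIVE = r7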